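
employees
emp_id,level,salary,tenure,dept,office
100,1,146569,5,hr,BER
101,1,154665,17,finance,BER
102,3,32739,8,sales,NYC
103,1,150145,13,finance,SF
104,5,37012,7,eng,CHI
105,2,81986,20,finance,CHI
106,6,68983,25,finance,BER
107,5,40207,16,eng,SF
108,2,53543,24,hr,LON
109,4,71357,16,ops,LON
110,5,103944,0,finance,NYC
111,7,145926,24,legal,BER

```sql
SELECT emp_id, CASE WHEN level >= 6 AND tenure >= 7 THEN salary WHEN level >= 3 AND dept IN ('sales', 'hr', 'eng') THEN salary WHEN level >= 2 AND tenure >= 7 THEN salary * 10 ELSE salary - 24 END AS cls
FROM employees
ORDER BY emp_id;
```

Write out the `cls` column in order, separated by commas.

emp_id=100: ELSE → 146545
emp_id=101: ELSE → 154641
emp_id=102: level >= 3 AND dept IN ('sales', 'hr', 'eng') → 32739
emp_id=103: ELSE → 150121
emp_id=104: level >= 3 AND dept IN ('sales', 'hr', 'eng') → 37012
emp_id=105: level >= 2 AND tenure >= 7 → 819860
emp_id=106: level >= 6 AND tenure >= 7 → 68983
emp_id=107: level >= 3 AND dept IN ('sales', 'hr', 'eng') → 40207
emp_id=108: level >= 2 AND tenure >= 7 → 535430
emp_id=109: level >= 2 AND tenure >= 7 → 713570
emp_id=110: ELSE → 103920
emp_id=111: level >= 6 AND tenure >= 7 → 145926

146545, 154641, 32739, 150121, 37012, 819860, 68983, 40207, 535430, 713570, 103920, 145926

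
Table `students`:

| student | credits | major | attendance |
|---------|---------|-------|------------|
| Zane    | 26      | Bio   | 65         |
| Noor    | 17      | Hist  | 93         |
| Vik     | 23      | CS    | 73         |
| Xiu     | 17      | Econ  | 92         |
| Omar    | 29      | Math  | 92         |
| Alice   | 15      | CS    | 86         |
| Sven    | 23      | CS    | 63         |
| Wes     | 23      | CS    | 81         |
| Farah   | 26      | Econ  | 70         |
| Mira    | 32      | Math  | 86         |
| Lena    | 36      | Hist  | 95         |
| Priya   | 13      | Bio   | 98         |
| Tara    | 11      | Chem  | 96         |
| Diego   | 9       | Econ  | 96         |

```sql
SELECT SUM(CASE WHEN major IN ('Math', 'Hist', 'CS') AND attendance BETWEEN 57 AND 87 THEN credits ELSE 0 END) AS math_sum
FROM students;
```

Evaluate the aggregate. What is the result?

student=Zane: ✗
student=Noor: ✗
student=Vik: ✓ → 23
student=Xiu: ✗
student=Omar: ✗
student=Alice: ✓ → 15
student=Sven: ✓ → 23
student=Wes: ✓ → 23
student=Farah: ✗
student=Mira: ✓ → 32
student=Lena: ✗
student=Priya: ✗
student=Tara: ✗
student=Diego: ✗
math_sum = 23 + 15 + 23 + 23 + 32 = 116

116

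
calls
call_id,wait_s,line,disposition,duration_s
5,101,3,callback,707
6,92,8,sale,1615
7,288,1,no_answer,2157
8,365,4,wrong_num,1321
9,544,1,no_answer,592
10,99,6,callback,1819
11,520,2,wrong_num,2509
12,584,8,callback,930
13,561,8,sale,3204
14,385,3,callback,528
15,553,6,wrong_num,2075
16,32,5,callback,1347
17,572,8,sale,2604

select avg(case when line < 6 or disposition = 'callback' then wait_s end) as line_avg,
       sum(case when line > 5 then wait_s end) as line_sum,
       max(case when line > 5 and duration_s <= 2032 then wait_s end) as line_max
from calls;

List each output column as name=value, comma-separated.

[line_avg: line < 6 or disposition = 'callback']
call_id=5: ✓ → 101
call_id=6: ✗
call_id=7: ✓ → 288
call_id=8: ✓ → 365
call_id=9: ✓ → 544
call_id=10: ✓ → 99
call_id=11: ✓ → 520
call_id=12: ✓ → 584
call_id=13: ✗
call_id=14: ✓ → 385
call_id=15: ✗
call_id=16: ✓ → 32
call_id=17: ✗
line_avg = (101 + 288 + 365 + 544 + 99 + 520 + 584 + 385 + 32) / 9 = 324.2222222222
—
[line_sum: line > 5]
call_id=5: ✗
call_id=6: ✓ → 92
call_id=7: ✗
call_id=8: ✗
call_id=9: ✗
call_id=10: ✓ → 99
call_id=11: ✗
call_id=12: ✓ → 584
call_id=13: ✓ → 561
call_id=14: ✗
call_id=15: ✓ → 553
call_id=16: ✗
call_id=17: ✓ → 572
line_sum = 92 + 99 + 584 + 561 + 553 + 572 = 2461
—
[line_max: line > 5 and duration_s <= 2032]
call_id=5: ✗
call_id=6: ✓ → 92
call_id=7: ✗
call_id=8: ✗
call_id=9: ✗
call_id=10: ✓ → 99
call_id=11: ✗
call_id=12: ✓ → 584
call_id=13: ✗
call_id=14: ✗
call_id=15: ✗
call_id=16: ✗
call_id=17: ✗
line_max = MAX(92, 99, 584) = 584

line_avg=324.2222222222, line_sum=2461, line_max=584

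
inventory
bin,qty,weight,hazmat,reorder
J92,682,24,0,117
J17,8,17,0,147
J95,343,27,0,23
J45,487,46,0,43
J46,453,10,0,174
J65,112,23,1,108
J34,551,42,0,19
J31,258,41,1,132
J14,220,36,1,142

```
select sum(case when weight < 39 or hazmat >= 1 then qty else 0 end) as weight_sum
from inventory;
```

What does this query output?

2076

bin=J92: ✓ → 682
bin=J17: ✓ → 8
bin=J95: ✓ → 343
bin=J45: ✗
bin=J46: ✓ → 453
bin=J65: ✓ → 112
bin=J34: ✗
bin=J31: ✓ → 258
bin=J14: ✓ → 220
weight_sum = 682 + 8 + 343 + 453 + 112 + 258 + 220 = 2076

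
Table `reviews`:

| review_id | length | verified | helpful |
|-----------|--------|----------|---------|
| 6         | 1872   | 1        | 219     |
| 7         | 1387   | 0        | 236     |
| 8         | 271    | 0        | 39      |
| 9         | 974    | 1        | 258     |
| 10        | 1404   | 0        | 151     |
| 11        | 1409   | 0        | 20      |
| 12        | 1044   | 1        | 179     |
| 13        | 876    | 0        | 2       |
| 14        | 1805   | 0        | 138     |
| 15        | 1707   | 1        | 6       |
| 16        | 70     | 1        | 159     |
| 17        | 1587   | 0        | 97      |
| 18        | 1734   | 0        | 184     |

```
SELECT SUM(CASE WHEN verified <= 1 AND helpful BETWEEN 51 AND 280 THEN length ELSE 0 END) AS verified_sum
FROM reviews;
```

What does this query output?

review_id=6: ✓ → 1872
review_id=7: ✓ → 1387
review_id=8: ✗
review_id=9: ✓ → 974
review_id=10: ✓ → 1404
review_id=11: ✗
review_id=12: ✓ → 1044
review_id=13: ✗
review_id=14: ✓ → 1805
review_id=15: ✗
review_id=16: ✓ → 70
review_id=17: ✓ → 1587
review_id=18: ✓ → 1734
verified_sum = 1872 + 1387 + 974 + 1404 + 1044 + 1805 + 70 + 1587 + 1734 = 11877

11877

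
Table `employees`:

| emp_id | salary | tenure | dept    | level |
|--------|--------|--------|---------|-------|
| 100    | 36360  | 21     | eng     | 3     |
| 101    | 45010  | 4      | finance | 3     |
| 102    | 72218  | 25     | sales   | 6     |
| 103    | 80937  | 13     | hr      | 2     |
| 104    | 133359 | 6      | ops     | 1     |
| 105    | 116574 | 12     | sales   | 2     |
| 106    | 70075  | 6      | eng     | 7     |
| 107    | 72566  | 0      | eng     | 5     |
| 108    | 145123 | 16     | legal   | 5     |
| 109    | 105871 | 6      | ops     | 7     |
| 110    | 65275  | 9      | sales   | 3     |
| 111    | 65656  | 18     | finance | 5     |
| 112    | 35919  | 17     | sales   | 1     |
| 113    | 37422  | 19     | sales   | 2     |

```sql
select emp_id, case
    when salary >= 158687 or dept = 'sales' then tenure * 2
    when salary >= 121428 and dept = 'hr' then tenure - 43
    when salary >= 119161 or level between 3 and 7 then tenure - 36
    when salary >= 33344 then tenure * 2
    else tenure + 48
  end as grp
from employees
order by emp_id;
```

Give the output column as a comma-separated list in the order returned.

-15, -32, 50, 26, -30, 24, -30, -36, -20, -30, 18, -18, 34, 38

emp_id=100: salary >= 119161 or level between 3 and 7 → -15
emp_id=101: salary >= 119161 or level between 3 and 7 → -32
emp_id=102: salary >= 158687 or dept = 'sales' → 50
emp_id=103: salary >= 33344 → 26
emp_id=104: salary >= 119161 or level between 3 and 7 → -30
emp_id=105: salary >= 158687 or dept = 'sales' → 24
emp_id=106: salary >= 119161 or level between 3 and 7 → -30
emp_id=107: salary >= 119161 or level between 3 and 7 → -36
emp_id=108: salary >= 119161 or level between 3 and 7 → -20
emp_id=109: salary >= 119161 or level between 3 and 7 → -30
emp_id=110: salary >= 158687 or dept = 'sales' → 18
emp_id=111: salary >= 119161 or level between 3 and 7 → -18
emp_id=112: salary >= 158687 or dept = 'sales' → 34
emp_id=113: salary >= 158687 or dept = 'sales' → 38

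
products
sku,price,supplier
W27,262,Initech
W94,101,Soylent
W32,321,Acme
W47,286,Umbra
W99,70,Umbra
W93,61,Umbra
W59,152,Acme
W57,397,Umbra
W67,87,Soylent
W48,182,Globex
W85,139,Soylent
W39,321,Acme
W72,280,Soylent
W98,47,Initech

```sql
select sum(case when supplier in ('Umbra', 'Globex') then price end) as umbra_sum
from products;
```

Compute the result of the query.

sku=W27: ✗
sku=W94: ✗
sku=W32: ✗
sku=W47: ✓ → 286
sku=W99: ✓ → 70
sku=W93: ✓ → 61
sku=W59: ✗
sku=W57: ✓ → 397
sku=W67: ✗
sku=W48: ✓ → 182
sku=W85: ✗
sku=W39: ✗
sku=W72: ✗
sku=W98: ✗
umbra_sum = 286 + 70 + 61 + 397 + 182 = 996

996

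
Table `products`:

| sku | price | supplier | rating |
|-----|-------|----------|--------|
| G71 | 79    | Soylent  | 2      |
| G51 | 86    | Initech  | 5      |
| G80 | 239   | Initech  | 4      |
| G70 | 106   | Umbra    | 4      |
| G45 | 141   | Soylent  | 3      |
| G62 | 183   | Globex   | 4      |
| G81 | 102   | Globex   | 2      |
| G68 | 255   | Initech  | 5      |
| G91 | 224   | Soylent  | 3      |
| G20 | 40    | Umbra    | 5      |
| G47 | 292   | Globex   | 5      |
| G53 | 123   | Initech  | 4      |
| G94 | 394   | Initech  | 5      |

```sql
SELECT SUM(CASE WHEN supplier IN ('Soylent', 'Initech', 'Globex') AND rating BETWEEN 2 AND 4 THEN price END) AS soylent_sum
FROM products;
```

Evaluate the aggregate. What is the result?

sku=G71: ✓ → 79
sku=G51: ✗
sku=G80: ✓ → 239
sku=G70: ✗
sku=G45: ✓ → 141
sku=G62: ✓ → 183
sku=G81: ✓ → 102
sku=G68: ✗
sku=G91: ✓ → 224
sku=G20: ✗
sku=G47: ✗
sku=G53: ✓ → 123
sku=G94: ✗
soylent_sum = 79 + 239 + 141 + 183 + 102 + 224 + 123 = 1091

1091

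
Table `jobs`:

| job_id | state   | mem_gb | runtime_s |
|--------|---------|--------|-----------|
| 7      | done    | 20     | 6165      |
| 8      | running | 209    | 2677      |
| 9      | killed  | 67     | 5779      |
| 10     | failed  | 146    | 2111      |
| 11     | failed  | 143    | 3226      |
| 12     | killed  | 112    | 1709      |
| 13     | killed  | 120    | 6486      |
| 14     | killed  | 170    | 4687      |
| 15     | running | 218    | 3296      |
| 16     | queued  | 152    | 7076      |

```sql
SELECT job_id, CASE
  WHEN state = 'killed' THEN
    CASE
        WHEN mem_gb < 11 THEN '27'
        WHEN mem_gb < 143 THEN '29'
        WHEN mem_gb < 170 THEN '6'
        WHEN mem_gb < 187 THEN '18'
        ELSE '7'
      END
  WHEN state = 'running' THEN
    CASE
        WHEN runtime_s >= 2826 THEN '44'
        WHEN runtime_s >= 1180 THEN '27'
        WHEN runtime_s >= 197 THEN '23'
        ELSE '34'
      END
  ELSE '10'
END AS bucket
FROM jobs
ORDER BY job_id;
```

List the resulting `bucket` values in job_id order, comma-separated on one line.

10, 27, 29, 10, 10, 29, 29, 18, 44, 10

job_id=7: state='done' → outer ELSE → 10
job_id=8: state='running' → inner[runtime_s >= 1180] → 27
job_id=9: state='killed' → inner[mem_gb < 143] → 29
job_id=10: state='failed' → outer ELSE → 10
job_id=11: state='failed' → outer ELSE → 10
job_id=12: state='killed' → inner[mem_gb < 143] → 29
job_id=13: state='killed' → inner[mem_gb < 143] → 29
job_id=14: state='killed' → inner[mem_gb < 187] → 18
job_id=15: state='running' → inner[runtime_s >= 2826] → 44
job_id=16: state='queued' → outer ELSE → 10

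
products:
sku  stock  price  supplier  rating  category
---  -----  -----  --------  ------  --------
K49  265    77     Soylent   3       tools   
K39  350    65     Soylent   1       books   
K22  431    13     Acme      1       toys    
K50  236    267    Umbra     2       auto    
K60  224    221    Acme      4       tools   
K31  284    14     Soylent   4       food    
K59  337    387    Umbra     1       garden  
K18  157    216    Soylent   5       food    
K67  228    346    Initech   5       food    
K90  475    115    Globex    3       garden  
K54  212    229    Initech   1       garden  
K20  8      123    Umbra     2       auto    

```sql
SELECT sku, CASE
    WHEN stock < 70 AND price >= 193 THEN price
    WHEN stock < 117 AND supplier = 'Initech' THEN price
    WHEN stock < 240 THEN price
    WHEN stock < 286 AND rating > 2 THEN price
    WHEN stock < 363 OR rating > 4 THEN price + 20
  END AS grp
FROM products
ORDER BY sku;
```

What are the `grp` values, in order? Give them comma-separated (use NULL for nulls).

216, 123, NULL, 14, 85, 77, 267, 229, 407, 221, 346, NULL

sku=K18: stock < 240 → 216
sku=K20: stock < 240 → 123
sku=K22: (no match → NULL) → NULL
sku=K31: stock < 286 AND rating > 2 → 14
sku=K39: stock < 363 OR rating > 4 → 85
sku=K49: stock < 286 AND rating > 2 → 77
sku=K50: stock < 240 → 267
sku=K54: stock < 240 → 229
sku=K59: stock < 363 OR rating > 4 → 407
sku=K60: stock < 240 → 221
sku=K67: stock < 240 → 346
sku=K90: (no match → NULL) → NULL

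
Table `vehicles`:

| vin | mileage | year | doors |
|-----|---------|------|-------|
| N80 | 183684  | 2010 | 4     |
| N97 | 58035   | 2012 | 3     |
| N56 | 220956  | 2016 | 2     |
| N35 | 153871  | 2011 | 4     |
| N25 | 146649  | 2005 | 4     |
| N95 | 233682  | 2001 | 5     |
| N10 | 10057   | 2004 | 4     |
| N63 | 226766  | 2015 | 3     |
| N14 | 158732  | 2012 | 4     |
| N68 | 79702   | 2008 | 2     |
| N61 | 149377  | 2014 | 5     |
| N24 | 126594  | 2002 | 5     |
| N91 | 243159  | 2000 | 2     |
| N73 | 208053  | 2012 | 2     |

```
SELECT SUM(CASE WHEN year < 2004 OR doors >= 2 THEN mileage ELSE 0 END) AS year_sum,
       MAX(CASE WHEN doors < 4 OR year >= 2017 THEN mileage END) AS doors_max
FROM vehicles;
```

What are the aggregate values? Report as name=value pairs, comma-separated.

[year_sum: year < 2004 OR doors >= 2]
vin=N80: ✓ → 183684
vin=N97: ✓ → 58035
vin=N56: ✓ → 220956
vin=N35: ✓ → 153871
vin=N25: ✓ → 146649
vin=N95: ✓ → 233682
vin=N10: ✓ → 10057
vin=N63: ✓ → 226766
vin=N14: ✓ → 158732
vin=N68: ✓ → 79702
vin=N61: ✓ → 149377
vin=N24: ✓ → 126594
vin=N91: ✓ → 243159
vin=N73: ✓ → 208053
year_sum = 183684 + 58035 + 220956 + 153871 + 146649 + 233682 + 10057 + 226766 + 158732 + 79702 + 149377 + 126594 + 243159 + 208053 = 2199317
—
[doors_max: doors < 4 OR year >= 2017]
vin=N80: ✗
vin=N97: ✓ → 58035
vin=N56: ✓ → 220956
vin=N35: ✗
vin=N25: ✗
vin=N95: ✗
vin=N10: ✗
vin=N63: ✓ → 226766
vin=N14: ✗
vin=N68: ✓ → 79702
vin=N61: ✗
vin=N24: ✗
vin=N91: ✓ → 243159
vin=N73: ✓ → 208053
doors_max = MAX(58035, 220956, 226766, 79702, 243159, 208053) = 243159

year_sum=2199317, doors_max=243159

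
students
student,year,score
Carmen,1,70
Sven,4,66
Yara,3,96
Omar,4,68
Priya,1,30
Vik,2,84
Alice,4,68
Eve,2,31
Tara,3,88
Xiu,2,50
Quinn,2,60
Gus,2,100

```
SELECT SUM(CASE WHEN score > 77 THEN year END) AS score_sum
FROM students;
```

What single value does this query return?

student=Carmen: ✗
student=Sven: ✗
student=Yara: ✓ → 3
student=Omar: ✗
student=Priya: ✗
student=Vik: ✓ → 2
student=Alice: ✗
student=Eve: ✗
student=Tara: ✓ → 3
student=Xiu: ✗
student=Quinn: ✗
student=Gus: ✓ → 2
score_sum = 3 + 2 + 3 + 2 = 10

10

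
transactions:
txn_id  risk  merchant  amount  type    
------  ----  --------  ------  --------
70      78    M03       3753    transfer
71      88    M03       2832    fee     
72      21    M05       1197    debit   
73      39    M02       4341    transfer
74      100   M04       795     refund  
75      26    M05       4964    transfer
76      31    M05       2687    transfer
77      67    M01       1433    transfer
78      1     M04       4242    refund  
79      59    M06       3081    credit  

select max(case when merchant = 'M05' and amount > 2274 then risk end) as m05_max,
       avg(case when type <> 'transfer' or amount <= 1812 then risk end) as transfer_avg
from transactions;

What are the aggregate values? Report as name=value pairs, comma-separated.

[m05_max: merchant = 'M05' and amount > 2274]
txn_id=70: ✗
txn_id=71: ✗
txn_id=72: ✗
txn_id=73: ✗
txn_id=74: ✗
txn_id=75: ✓ → 26
txn_id=76: ✓ → 31
txn_id=77: ✗
txn_id=78: ✗
txn_id=79: ✗
m05_max = MAX(26, 31) = 31
—
[transfer_avg: type <> 'transfer' or amount <= 1812]
txn_id=70: ✗
txn_id=71: ✓ → 88
txn_id=72: ✓ → 21
txn_id=73: ✗
txn_id=74: ✓ → 100
txn_id=75: ✗
txn_id=76: ✗
txn_id=77: ✓ → 67
txn_id=78: ✓ → 1
txn_id=79: ✓ → 59
transfer_avg = (88 + 21 + 100 + 67 + 1 + 59) / 6 = 56

m05_max=31, transfer_avg=56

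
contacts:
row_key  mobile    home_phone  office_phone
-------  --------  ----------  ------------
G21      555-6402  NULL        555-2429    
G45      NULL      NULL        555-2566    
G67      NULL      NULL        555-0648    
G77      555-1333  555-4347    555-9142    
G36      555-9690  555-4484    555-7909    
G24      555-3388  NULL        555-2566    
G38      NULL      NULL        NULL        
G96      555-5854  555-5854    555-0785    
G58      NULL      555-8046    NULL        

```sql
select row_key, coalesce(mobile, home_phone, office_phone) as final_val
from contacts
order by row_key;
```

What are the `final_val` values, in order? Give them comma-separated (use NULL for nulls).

row_key=G21: mobile=555-6402 → 555-6402
row_key=G24: mobile=555-3388 → 555-3388
row_key=G36: mobile=555-9690 → 555-9690
row_key=G38: mobile=NULL, home_phone=NULL, office_phone=NULL (all NULL) → NULL
row_key=G45: mobile=NULL, home_phone=NULL, office_phone=555-2566 → 555-2566
row_key=G58: mobile=NULL, home_phone=555-8046 → 555-8046
row_key=G67: mobile=NULL, home_phone=NULL, office_phone=555-0648 → 555-0648
row_key=G77: mobile=555-1333 → 555-1333
row_key=G96: mobile=555-5854 → 555-5854

555-6402, 555-3388, 555-9690, NULL, 555-2566, 555-8046, 555-0648, 555-1333, 555-5854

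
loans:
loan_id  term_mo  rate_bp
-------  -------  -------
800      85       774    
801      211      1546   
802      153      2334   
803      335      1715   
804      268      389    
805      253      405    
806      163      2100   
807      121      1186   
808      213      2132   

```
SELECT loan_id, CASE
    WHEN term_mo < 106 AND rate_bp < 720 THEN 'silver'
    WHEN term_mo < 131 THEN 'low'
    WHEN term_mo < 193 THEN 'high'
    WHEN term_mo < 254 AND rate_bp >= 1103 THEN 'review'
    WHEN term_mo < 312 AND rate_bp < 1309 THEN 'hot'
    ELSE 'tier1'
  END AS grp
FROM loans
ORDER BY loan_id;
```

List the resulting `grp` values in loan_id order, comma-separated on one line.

loan_id=800: term_mo < 131 → low
loan_id=801: term_mo < 254 AND rate_bp >= 1103 → review
loan_id=802: term_mo < 193 → high
loan_id=803: ELSE → tier1
loan_id=804: term_mo < 312 AND rate_bp < 1309 → hot
loan_id=805: term_mo < 312 AND rate_bp < 1309 → hot
loan_id=806: term_mo < 193 → high
loan_id=807: term_mo < 131 → low
loan_id=808: term_mo < 254 AND rate_bp >= 1103 → review

low, review, high, tier1, hot, hot, high, low, review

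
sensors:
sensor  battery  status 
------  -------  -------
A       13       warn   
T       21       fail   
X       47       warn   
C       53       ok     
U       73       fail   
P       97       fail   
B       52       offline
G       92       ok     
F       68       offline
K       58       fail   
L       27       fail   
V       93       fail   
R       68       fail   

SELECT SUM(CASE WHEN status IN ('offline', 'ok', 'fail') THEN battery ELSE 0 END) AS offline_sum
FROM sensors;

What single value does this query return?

702

sensor=A: ✗
sensor=T: ✓ → 21
sensor=X: ✗
sensor=C: ✓ → 53
sensor=U: ✓ → 73
sensor=P: ✓ → 97
sensor=B: ✓ → 52
sensor=G: ✓ → 92
sensor=F: ✓ → 68
sensor=K: ✓ → 58
sensor=L: ✓ → 27
sensor=V: ✓ → 93
sensor=R: ✓ → 68
offline_sum = 21 + 53 + 73 + 97 + 52 + 92 + 68 + 58 + 27 + 93 + 68 = 702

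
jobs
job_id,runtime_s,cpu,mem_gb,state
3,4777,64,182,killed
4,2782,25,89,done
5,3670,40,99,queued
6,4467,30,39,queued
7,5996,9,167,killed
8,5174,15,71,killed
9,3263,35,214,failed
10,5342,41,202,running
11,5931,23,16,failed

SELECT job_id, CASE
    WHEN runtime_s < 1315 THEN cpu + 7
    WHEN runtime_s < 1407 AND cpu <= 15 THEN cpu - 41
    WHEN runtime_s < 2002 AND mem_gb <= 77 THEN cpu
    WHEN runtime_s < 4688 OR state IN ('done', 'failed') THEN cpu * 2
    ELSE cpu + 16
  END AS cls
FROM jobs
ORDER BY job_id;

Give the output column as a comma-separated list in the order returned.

job_id=3: ELSE → 80
job_id=4: runtime_s < 4688 OR state IN ('done', 'failed') → 50
job_id=5: runtime_s < 4688 OR state IN ('done', 'failed') → 80
job_id=6: runtime_s < 4688 OR state IN ('done', 'failed') → 60
job_id=7: ELSE → 25
job_id=8: ELSE → 31
job_id=9: runtime_s < 4688 OR state IN ('done', 'failed') → 70
job_id=10: ELSE → 57
job_id=11: runtime_s < 4688 OR state IN ('done', 'failed') → 46

80, 50, 80, 60, 25, 31, 70, 57, 46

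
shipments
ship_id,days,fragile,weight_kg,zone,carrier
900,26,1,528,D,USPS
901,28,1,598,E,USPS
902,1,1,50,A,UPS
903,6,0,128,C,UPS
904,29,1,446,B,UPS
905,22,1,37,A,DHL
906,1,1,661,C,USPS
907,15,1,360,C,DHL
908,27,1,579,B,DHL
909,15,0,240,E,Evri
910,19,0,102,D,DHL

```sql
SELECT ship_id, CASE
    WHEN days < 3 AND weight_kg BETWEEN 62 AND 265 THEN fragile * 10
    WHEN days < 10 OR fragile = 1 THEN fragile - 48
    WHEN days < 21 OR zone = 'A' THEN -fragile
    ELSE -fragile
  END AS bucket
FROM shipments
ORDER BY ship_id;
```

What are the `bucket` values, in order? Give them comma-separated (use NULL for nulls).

ship_id=900: days < 10 OR fragile = 1 → -47
ship_id=901: days < 10 OR fragile = 1 → -47
ship_id=902: days < 10 OR fragile = 1 → -47
ship_id=903: days < 10 OR fragile = 1 → -48
ship_id=904: days < 10 OR fragile = 1 → -47
ship_id=905: days < 10 OR fragile = 1 → -47
ship_id=906: days < 10 OR fragile = 1 → -47
ship_id=907: days < 10 OR fragile = 1 → -47
ship_id=908: days < 10 OR fragile = 1 → -47
ship_id=909: days < 21 OR zone = 'A' → 0
ship_id=910: days < 21 OR zone = 'A' → 0

-47, -47, -47, -48, -47, -47, -47, -47, -47, 0, 0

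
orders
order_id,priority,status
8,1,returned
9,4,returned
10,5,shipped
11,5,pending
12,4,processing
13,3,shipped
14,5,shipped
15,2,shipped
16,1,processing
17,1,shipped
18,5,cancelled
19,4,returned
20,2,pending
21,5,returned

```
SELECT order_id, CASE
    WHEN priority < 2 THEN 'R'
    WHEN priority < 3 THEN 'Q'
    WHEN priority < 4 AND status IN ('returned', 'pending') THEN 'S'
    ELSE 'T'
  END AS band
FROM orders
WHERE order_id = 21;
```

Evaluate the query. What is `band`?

order_id = 21: priority=5, status=returned.
priority < 2 → false
priority < 3 → false
priority < 4 AND status IN ('returned', 'pending') → false
No prior WHEN matched → ELSE → T

T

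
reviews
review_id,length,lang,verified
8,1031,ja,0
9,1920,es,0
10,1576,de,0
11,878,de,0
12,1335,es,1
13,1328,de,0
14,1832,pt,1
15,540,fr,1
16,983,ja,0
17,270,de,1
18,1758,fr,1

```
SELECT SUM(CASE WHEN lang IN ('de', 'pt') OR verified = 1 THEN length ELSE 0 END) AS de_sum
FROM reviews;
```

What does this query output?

review_id=8: ✗
review_id=9: ✗
review_id=10: ✓ → 1576
review_id=11: ✓ → 878
review_id=12: ✓ → 1335
review_id=13: ✓ → 1328
review_id=14: ✓ → 1832
review_id=15: ✓ → 540
review_id=16: ✗
review_id=17: ✓ → 270
review_id=18: ✓ → 1758
de_sum = 1576 + 878 + 1335 + 1328 + 1832 + 540 + 270 + 1758 = 9517

9517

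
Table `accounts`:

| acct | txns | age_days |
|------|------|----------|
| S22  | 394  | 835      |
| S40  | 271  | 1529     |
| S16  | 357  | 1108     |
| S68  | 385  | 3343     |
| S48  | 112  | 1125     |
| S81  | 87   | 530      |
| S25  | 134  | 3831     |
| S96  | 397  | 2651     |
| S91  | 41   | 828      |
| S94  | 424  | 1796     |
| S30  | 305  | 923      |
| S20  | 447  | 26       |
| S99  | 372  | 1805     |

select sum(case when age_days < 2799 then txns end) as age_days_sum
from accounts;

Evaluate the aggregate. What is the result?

3207

acct=S22: ✓ → 394
acct=S40: ✓ → 271
acct=S16: ✓ → 357
acct=S68: ✗
acct=S48: ✓ → 112
acct=S81: ✓ → 87
acct=S25: ✗
acct=S96: ✓ → 397
acct=S91: ✓ → 41
acct=S94: ✓ → 424
acct=S30: ✓ → 305
acct=S20: ✓ → 447
acct=S99: ✓ → 372
age_days_sum = 394 + 271 + 357 + 112 + 87 + 397 + 41 + 424 + 305 + 447 + 372 = 3207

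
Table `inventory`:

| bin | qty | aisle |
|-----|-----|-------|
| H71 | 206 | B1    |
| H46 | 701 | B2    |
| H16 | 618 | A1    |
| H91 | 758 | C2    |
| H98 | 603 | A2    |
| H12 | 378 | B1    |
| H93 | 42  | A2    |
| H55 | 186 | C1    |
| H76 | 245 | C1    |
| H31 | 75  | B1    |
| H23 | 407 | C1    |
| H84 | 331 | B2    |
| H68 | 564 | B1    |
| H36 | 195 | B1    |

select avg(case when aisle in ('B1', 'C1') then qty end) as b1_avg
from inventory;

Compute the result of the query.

bin=H71: ✓ → 206
bin=H46: ✗
bin=H16: ✗
bin=H91: ✗
bin=H98: ✗
bin=H12: ✓ → 378
bin=H93: ✗
bin=H55: ✓ → 186
bin=H76: ✓ → 245
bin=H31: ✓ → 75
bin=H23: ✓ → 407
bin=H84: ✗
bin=H68: ✓ → 564
bin=H36: ✓ → 195
b1_avg = (206 + 378 + 186 + 245 + 75 + 407 + 564 + 195) / 8 = 282

282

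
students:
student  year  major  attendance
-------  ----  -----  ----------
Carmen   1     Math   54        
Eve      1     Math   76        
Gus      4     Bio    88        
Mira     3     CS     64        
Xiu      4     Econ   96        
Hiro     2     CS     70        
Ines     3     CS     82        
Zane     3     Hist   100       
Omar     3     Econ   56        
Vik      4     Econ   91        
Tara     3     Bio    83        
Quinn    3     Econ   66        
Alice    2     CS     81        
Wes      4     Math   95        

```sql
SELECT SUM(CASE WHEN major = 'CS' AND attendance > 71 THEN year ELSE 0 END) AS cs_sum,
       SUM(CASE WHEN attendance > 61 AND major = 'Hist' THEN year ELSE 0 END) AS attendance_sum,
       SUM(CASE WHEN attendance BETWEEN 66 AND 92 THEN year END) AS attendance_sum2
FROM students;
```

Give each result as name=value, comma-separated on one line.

[cs_sum: major = 'CS' AND attendance > 71]
student=Carmen: ✗
student=Eve: ✗
student=Gus: ✗
student=Mira: ✗
student=Xiu: ✗
student=Hiro: ✗
student=Ines: ✓ → 3
student=Zane: ✗
student=Omar: ✗
student=Vik: ✗
student=Tara: ✗
student=Quinn: ✗
student=Alice: ✓ → 2
student=Wes: ✗
cs_sum = 3 + 2 = 5
—
[attendance_sum: attendance > 61 AND major = 'Hist']
student=Carmen: ✗
student=Eve: ✗
student=Gus: ✗
student=Mira: ✗
student=Xiu: ✗
student=Hiro: ✗
student=Ines: ✗
student=Zane: ✓ → 3
student=Omar: ✗
student=Vik: ✗
student=Tara: ✗
student=Quinn: ✗
student=Alice: ✗
student=Wes: ✗
attendance_sum = 3
—
[attendance_sum2: attendance BETWEEN 66 AND 92]
student=Carmen: ✗
student=Eve: ✓ → 1
student=Gus: ✓ → 4
student=Mira: ✗
student=Xiu: ✗
student=Hiro: ✓ → 2
student=Ines: ✓ → 3
student=Zane: ✗
student=Omar: ✗
student=Vik: ✓ → 4
student=Tara: ✓ → 3
student=Quinn: ✓ → 3
student=Alice: ✓ → 2
student=Wes: ✗
attendance_sum2 = 1 + 4 + 2 + 3 + 4 + 3 + 3 + 2 = 22

cs_sum=5, attendance_sum=3, attendance_sum2=22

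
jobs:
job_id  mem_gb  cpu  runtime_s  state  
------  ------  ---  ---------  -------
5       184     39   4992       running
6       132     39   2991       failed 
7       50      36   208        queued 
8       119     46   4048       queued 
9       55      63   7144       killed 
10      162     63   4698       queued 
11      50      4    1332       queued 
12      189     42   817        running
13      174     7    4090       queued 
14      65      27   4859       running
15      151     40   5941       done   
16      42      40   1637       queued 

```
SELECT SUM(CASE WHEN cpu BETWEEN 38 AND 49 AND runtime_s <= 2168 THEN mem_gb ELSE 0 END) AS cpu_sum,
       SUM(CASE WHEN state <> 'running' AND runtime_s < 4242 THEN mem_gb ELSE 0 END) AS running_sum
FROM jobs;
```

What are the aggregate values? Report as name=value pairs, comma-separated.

[cpu_sum: cpu BETWEEN 38 AND 49 AND runtime_s <= 2168]
job_id=5: ✗
job_id=6: ✗
job_id=7: ✗
job_id=8: ✗
job_id=9: ✗
job_id=10: ✗
job_id=11: ✗
job_id=12: ✓ → 189
job_id=13: ✗
job_id=14: ✗
job_id=15: ✗
job_id=16: ✓ → 42
cpu_sum = 189 + 42 = 231
—
[running_sum: state <> 'running' AND runtime_s < 4242]
job_id=5: ✗
job_id=6: ✓ → 132
job_id=7: ✓ → 50
job_id=8: ✓ → 119
job_id=9: ✗
job_id=10: ✗
job_id=11: ✓ → 50
job_id=12: ✗
job_id=13: ✓ → 174
job_id=14: ✗
job_id=15: ✗
job_id=16: ✓ → 42
running_sum = 132 + 50 + 119 + 50 + 174 + 42 = 567

cpu_sum=231, running_sum=567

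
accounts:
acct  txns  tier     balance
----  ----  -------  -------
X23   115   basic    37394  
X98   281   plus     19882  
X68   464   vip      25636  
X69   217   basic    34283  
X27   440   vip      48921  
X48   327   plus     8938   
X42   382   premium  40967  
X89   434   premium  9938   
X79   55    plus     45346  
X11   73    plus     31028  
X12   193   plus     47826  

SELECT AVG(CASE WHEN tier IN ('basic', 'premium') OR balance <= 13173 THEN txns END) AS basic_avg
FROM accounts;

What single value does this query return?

295

acct=X23: ✓ → 115
acct=X98: ✗
acct=X68: ✗
acct=X69: ✓ → 217
acct=X27: ✗
acct=X48: ✓ → 327
acct=X42: ✓ → 382
acct=X89: ✓ → 434
acct=X79: ✗
acct=X11: ✗
acct=X12: ✗
basic_avg = (115 + 217 + 327 + 382 + 434) / 5 = 295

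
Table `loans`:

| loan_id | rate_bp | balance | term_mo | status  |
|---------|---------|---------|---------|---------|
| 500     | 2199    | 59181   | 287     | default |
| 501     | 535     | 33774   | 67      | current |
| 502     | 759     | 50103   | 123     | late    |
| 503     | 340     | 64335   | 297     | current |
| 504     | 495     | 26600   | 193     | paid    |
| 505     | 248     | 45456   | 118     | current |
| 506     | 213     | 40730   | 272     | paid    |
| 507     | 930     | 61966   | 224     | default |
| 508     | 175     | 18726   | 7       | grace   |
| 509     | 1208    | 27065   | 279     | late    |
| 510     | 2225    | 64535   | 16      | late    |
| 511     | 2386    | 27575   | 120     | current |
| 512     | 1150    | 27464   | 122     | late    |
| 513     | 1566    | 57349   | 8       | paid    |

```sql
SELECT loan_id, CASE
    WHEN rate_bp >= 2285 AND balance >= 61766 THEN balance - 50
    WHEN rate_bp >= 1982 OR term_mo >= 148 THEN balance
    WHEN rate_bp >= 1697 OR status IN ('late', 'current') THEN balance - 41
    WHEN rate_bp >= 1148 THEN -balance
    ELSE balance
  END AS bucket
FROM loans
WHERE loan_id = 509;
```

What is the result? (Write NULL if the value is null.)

loan_id = 509: rate_bp=1208, balance=27065, term_mo=279, status=late.
rate_bp >= 2285 AND balance >= 61766 → false
rate_bp >= 1982 OR term_mo >= 148 → true → 27065

27065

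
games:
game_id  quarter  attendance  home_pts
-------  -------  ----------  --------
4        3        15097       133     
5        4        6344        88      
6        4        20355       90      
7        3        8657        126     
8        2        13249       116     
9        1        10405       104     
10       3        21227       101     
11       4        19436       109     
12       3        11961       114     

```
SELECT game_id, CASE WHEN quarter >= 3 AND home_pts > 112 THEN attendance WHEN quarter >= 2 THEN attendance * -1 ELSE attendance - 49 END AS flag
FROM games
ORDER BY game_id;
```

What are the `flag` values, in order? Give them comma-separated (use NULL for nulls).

game_id=4: quarter >= 3 AND home_pts > 112 → 15097
game_id=5: quarter >= 2 → -6344
game_id=6: quarter >= 2 → -20355
game_id=7: quarter >= 3 AND home_pts > 112 → 8657
game_id=8: quarter >= 2 → -13249
game_id=9: ELSE → 10356
game_id=10: quarter >= 2 → -21227
game_id=11: quarter >= 2 → -19436
game_id=12: quarter >= 3 AND home_pts > 112 → 11961

15097, -6344, -20355, 8657, -13249, 10356, -21227, -19436, 11961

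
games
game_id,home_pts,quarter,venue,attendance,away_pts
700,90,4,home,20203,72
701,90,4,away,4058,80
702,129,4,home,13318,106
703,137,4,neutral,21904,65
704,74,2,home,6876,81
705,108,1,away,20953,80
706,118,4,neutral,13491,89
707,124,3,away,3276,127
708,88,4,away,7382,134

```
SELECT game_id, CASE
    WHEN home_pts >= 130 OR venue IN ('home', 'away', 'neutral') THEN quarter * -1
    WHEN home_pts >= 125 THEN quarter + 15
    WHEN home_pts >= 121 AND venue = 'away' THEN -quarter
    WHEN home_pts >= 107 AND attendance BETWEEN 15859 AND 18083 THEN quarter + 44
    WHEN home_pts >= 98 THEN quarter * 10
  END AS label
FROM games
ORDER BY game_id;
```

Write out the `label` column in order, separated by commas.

-4, -4, -4, -4, -2, -1, -4, -3, -4

game_id=700: home_pts >= 130 OR venue IN ('home', 'away', 'neutral') → -4
game_id=701: home_pts >= 130 OR venue IN ('home', 'away', 'neutral') → -4
game_id=702: home_pts >= 130 OR venue IN ('home', 'away', 'neutral') → -4
game_id=703: home_pts >= 130 OR venue IN ('home', 'away', 'neutral') → -4
game_id=704: home_pts >= 130 OR venue IN ('home', 'away', 'neutral') → -2
game_id=705: home_pts >= 130 OR venue IN ('home', 'away', 'neutral') → -1
game_id=706: home_pts >= 130 OR venue IN ('home', 'away', 'neutral') → -4
game_id=707: home_pts >= 130 OR venue IN ('home', 'away', 'neutral') → -3
game_id=708: home_pts >= 130 OR venue IN ('home', 'away', 'neutral') → -4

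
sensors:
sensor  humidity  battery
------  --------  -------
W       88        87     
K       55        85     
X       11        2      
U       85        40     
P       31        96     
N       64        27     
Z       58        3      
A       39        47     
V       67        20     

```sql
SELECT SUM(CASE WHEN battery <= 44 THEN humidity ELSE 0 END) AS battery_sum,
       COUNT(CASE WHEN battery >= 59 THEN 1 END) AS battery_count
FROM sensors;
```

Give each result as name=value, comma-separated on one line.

[battery_sum: battery <= 44]
sensor=W: ✗
sensor=K: ✗
sensor=X: ✓ → 11
sensor=U: ✓ → 85
sensor=P: ✗
sensor=N: ✓ → 64
sensor=Z: ✓ → 58
sensor=A: ✗
sensor=V: ✓ → 67
battery_sum = 11 + 85 + 64 + 58 + 67 = 285
—
[battery_count: battery >= 59]
sensor=W: ✓ → 1
sensor=K: ✓ → 1
sensor=X: ✗
sensor=U: ✗
sensor=P: ✓ → 1
sensor=N: ✗
sensor=Z: ✗
sensor=A: ✗
sensor=V: ✗
battery_count = COUNT(1, 1, 1) = 3

battery_sum=285, battery_count=3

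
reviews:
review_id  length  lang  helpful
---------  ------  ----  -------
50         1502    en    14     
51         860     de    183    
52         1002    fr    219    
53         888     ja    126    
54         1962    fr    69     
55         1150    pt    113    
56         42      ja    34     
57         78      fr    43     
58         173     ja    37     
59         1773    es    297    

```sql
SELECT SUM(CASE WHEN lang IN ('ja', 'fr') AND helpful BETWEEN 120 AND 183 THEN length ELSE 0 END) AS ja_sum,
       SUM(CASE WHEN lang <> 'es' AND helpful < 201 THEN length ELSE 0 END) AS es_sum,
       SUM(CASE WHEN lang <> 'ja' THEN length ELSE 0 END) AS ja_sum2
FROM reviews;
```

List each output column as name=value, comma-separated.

[ja_sum: lang IN ('ja', 'fr') AND helpful BETWEEN 120 AND 183]
review_id=50: ✗
review_id=51: ✗
review_id=52: ✗
review_id=53: ✓ → 888
review_id=54: ✗
review_id=55: ✗
review_id=56: ✗
review_id=57: ✗
review_id=58: ✗
review_id=59: ✗
ja_sum = 888
—
[es_sum: lang <> 'es' AND helpful < 201]
review_id=50: ✓ → 1502
review_id=51: ✓ → 860
review_id=52: ✗
review_id=53: ✓ → 888
review_id=54: ✓ → 1962
review_id=55: ✓ → 1150
review_id=56: ✓ → 42
review_id=57: ✓ → 78
review_id=58: ✓ → 173
review_id=59: ✗
es_sum = 1502 + 860 + 888 + 1962 + 1150 + 42 + 78 + 173 = 6655
—
[ja_sum2: lang <> 'ja']
review_id=50: ✓ → 1502
review_id=51: ✓ → 860
review_id=52: ✓ → 1002
review_id=53: ✗
review_id=54: ✓ → 1962
review_id=55: ✓ → 1150
review_id=56: ✗
review_id=57: ✓ → 78
review_id=58: ✗
review_id=59: ✓ → 1773
ja_sum2 = 1502 + 860 + 1002 + 1962 + 1150 + 78 + 1773 = 8327

ja_sum=888, es_sum=6655, ja_sum2=8327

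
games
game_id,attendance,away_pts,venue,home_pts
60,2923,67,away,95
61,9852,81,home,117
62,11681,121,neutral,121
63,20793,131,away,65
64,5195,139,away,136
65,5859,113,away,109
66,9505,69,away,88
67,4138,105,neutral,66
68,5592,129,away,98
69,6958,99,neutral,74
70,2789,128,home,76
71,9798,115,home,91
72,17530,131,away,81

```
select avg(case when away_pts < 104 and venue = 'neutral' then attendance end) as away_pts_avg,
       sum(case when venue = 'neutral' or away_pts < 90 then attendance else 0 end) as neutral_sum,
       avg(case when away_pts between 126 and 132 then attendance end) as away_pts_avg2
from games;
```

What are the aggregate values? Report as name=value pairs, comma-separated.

[away_pts_avg: away_pts < 104 and venue = 'neutral']
game_id=60: ✗
game_id=61: ✗
game_id=62: ✗
game_id=63: ✗
game_id=64: ✗
game_id=65: ✗
game_id=66: ✗
game_id=67: ✗
game_id=68: ✗
game_id=69: ✓ → 6958
game_id=70: ✗
game_id=71: ✗
game_id=72: ✗
away_pts_avg = 6958
—
[neutral_sum: venue = 'neutral' or away_pts < 90]
game_id=60: ✓ → 2923
game_id=61: ✓ → 9852
game_id=62: ✓ → 11681
game_id=63: ✗
game_id=64: ✗
game_id=65: ✗
game_id=66: ✓ → 9505
game_id=67: ✓ → 4138
game_id=68: ✗
game_id=69: ✓ → 6958
game_id=70: ✗
game_id=71: ✗
game_id=72: ✗
neutral_sum = 2923 + 9852 + 11681 + 9505 + 4138 + 6958 = 45057
—
[away_pts_avg2: away_pts between 126 and 132]
game_id=60: ✗
game_id=61: ✗
game_id=62: ✗
game_id=63: ✓ → 20793
game_id=64: ✗
game_id=65: ✗
game_id=66: ✗
game_id=67: ✗
game_id=68: ✓ → 5592
game_id=69: ✗
game_id=70: ✓ → 2789
game_id=71: ✗
game_id=72: ✓ → 17530
away_pts_avg2 = (20793 + 5592 + 2789 + 17530) / 4 = 11676

away_pts_avg=6958, neutral_sum=45057, away_pts_avg2=11676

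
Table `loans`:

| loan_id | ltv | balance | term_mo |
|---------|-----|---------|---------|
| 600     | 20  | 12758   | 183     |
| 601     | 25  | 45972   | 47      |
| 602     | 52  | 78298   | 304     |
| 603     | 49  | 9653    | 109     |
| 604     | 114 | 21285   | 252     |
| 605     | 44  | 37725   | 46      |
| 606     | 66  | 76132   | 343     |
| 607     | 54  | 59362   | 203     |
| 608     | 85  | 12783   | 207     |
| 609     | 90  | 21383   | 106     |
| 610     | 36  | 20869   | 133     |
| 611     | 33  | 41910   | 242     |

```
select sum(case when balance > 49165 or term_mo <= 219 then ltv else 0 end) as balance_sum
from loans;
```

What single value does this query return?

521

loan_id=600: ✓ → 20
loan_id=601: ✓ → 25
loan_id=602: ✓ → 52
loan_id=603: ✓ → 49
loan_id=604: ✗
loan_id=605: ✓ → 44
loan_id=606: ✓ → 66
loan_id=607: ✓ → 54
loan_id=608: ✓ → 85
loan_id=609: ✓ → 90
loan_id=610: ✓ → 36
loan_id=611: ✗
balance_sum = 20 + 25 + 52 + 49 + 44 + 66 + 54 + 85 + 90 + 36 = 521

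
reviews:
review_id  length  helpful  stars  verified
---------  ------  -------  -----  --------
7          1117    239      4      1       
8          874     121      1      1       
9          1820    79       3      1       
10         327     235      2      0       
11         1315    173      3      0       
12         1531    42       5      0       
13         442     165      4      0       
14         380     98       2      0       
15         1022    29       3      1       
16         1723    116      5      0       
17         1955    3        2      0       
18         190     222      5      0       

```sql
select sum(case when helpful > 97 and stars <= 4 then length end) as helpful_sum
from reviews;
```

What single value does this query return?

review_id=7: ✓ → 1117
review_id=8: ✓ → 874
review_id=9: ✗
review_id=10: ✓ → 327
review_id=11: ✓ → 1315
review_id=12: ✗
review_id=13: ✓ → 442
review_id=14: ✓ → 380
review_id=15: ✗
review_id=16: ✗
review_id=17: ✗
review_id=18: ✗
helpful_sum = 1117 + 874 + 327 + 1315 + 442 + 380 = 4455

4455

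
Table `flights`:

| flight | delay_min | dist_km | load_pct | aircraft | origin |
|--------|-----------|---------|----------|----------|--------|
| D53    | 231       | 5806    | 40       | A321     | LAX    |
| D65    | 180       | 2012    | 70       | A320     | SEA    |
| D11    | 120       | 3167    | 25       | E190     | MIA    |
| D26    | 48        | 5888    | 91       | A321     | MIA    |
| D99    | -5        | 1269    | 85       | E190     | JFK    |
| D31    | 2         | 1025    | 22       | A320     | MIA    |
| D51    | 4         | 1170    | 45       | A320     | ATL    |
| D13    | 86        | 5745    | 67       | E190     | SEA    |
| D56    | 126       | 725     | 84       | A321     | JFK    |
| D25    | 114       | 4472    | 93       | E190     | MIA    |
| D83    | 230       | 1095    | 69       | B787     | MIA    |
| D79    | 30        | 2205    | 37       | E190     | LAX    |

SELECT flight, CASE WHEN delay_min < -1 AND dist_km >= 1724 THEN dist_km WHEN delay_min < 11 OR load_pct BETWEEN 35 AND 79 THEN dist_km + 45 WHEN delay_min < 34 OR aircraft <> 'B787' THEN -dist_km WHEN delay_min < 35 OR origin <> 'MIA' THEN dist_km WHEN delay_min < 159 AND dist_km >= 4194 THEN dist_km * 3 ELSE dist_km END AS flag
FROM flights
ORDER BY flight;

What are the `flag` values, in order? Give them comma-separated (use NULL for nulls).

flight=D11: delay_min < 34 OR aircraft <> 'B787' → -3167
flight=D13: delay_min < 11 OR load_pct BETWEEN 35 AND 79 → 5790
flight=D25: delay_min < 34 OR aircraft <> 'B787' → -4472
flight=D26: delay_min < 34 OR aircraft <> 'B787' → -5888
flight=D31: delay_min < 11 OR load_pct BETWEEN 35 AND 79 → 1070
flight=D51: delay_min < 11 OR load_pct BETWEEN 35 AND 79 → 1215
flight=D53: delay_min < 11 OR load_pct BETWEEN 35 AND 79 → 5851
flight=D56: delay_min < 34 OR aircraft <> 'B787' → -725
flight=D65: delay_min < 11 OR load_pct BETWEEN 35 AND 79 → 2057
flight=D79: delay_min < 11 OR load_pct BETWEEN 35 AND 79 → 2250
flight=D83: delay_min < 11 OR load_pct BETWEEN 35 AND 79 → 1140
flight=D99: delay_min < 11 OR load_pct BETWEEN 35 AND 79 → 1314

-3167, 5790, -4472, -5888, 1070, 1215, 5851, -725, 2057, 2250, 1140, 1314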